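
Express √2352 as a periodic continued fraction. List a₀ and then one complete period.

[48; 2, 96]

a₀ = ⌊√2352⌋ = 48.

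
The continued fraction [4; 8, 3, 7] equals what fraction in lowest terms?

Using pₖ = aₖpₖ₋₁ + pₖ₋₂ and qₖ = aₖqₖ₋₁ + qₖ₋₂:
  k=0: a=4, p=4, q=1
  k=1: a=8, p=33, q=8
  k=2: a=3, p=103, q=25
  k=3: a=7, p=754, q=183

754/183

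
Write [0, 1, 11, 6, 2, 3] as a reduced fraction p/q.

502/547

Using pₖ = aₖpₖ₋₁ + pₖ₋₂ and qₖ = aₖqₖ₋₁ + qₖ₋₂:
  k=0: a=0, p=0, q=1
  k=1: a=1, p=1, q=1
  k=2: a=11, p=11, q=12
  k=3: a=6, p=67, q=73
  k=4: a=2, p=145, q=158
  k=5: a=3, p=502, q=547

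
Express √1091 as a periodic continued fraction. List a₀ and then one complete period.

[33; 33, 66]

a₀ = ⌊√1091⌋ = 33.
With m₀=0, d₀=1 and mₖ₊₁ = dₖaₖ − mₖ, dₖ₊₁ = (n − mₖ₊₁²)/dₖ, aₖ₊₁ = ⌊(a₀+mₖ₊₁)/dₖ₊₁⌋:
  k=1: m=33, d=2, a=33
  k=2: m=33, d=1, a=66
d=1 and a=2a₀=66 at k=2, so the next step gives (m, d) = (33, 2) again — its k=1 value — and the period has length 2.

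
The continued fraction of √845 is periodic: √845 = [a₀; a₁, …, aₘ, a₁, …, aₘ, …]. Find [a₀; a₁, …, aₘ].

[29; 14, 1, 1, 14, 58]

a₀ = ⌊√845⌋ = 29.
With m₀=0, d₀=1 and mₖ₊₁ = dₖaₖ − mₖ, dₖ₊₁ = (n − mₖ₊₁²)/dₖ, aₖ₊₁ = ⌊(a₀+mₖ₊₁)/dₖ₊₁⌋:
  k=1: m=29, d=4, a=14
  k=2: m=27, d=29, a=1
  k=3: m=2, d=29, a=1
  k=4: m=27, d=4, a=14
  k=5: m=29, d=1, a=58
d=1 and a=2a₀=58 at k=5, so the next step gives (m, d) = (29, 4) again — its k=1 value — and the period has length 5.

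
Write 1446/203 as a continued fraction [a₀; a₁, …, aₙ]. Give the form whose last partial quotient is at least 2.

1446 = 7·203 + 25
203 = 8·25 + 3
25 = 8·3 + 1
3 = 3·1 + 0  (stop)
So 1446/203 = [7; 8, 8, 3].

[7; 8, 8, 3]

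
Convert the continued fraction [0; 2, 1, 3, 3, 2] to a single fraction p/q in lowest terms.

Fold from the inside: start with 2/1.
  3 + 1/2 = 7/2
  3 + 2/7 = 23/7
  1 + 7/23 = 30/23
  2 + 23/30 = 83/30
  0 + 30/83 = 30/83

30/83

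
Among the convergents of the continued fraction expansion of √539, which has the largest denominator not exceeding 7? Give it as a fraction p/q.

116/5

√539 = [23; 4, 1, 1, 1, 1, 1, 4, 46, …] (period length 8).
Convergents:
  p_0/q_0 = 23/1
  p_1/q_1 = 93/4
  p_2/q_2 = 116/5
  p_3/q_3 = 209/9
q_2 = 5 ≤ 7 < 9 = q_3, so the answer is 116/5.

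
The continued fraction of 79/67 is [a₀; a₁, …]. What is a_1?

5

79 = 1·67 + 12   →  a_0 = 1
67 = 5·12 + 7   →  a_1 = 5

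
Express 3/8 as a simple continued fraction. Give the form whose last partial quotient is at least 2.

3 = 0·8 + 3
8 = 2·3 + 2
3 = 1·2 + 1
2 = 2·1 + 0  (stop)
So 3/8 = [0; 2, 1, 2].

[0; 2, 1, 2]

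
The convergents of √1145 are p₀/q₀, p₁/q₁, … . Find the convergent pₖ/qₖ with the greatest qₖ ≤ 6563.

84933/2510

√1145 = [33; 1, 5, 5, 1, 66, …] (period length 5).
Convergents:
  p_0/q_0 = 33/1
  p_1/q_1 = 34/1
  p_2/q_2 = 203/6
  p_3/q_3 = 1049/31
  p_4/q_4 = 1252/37
  p_5/q_5 = 83681/2473
  p_6/q_6 = 84933/2510
  p_7/q_7 = 508346/15023
q_6 = 2510 ≤ 6563 < 15023 = q_7, so the answer is 84933/2510.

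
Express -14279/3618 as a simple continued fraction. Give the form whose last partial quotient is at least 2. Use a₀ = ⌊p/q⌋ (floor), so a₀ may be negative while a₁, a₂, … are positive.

-14279 = -4×3618 + 193
3618 = 18×193 + 144
193 = 1×144 + 49
144 = 2×49 + 46
49 = 1×46 + 3
46 = 15×3 + 1
3 = 3×1 + 0  (stop)
So -14279/3618 = [-4; 18, 1, 2, 1, 15, 3].

[-4; 18, 1, 2, 1, 15, 3]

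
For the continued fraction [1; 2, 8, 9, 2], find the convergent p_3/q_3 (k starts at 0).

Using pₖ = aₖpₖ₋₁ + pₖ₋₂, qₖ = aₖqₖ₋₁ + qₖ₋₂ (with p₋₁=1, p₋₂=0, q₋₁=0, q₋₂=1):
  k=0: a=1, p=1, q=1
  k=1: a=2, p=3, q=2
  k=2: a=8, p=25, q=17
  k=3: a=9, p=228, q=155

228/155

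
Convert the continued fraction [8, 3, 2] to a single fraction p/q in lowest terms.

Fold from the inside: start with 2/1.
  3 + 1/2 = 7/2
  8 + 2/7 = 58/7

58/7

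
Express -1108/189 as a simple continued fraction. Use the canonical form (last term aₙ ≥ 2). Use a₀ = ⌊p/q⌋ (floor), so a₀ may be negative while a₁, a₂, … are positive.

-1108 = -6*189 + 26
189 = 7*26 + 7
26 = 3*7 + 5
7 = 1*5 + 2
5 = 2*2 + 1
2 = 2*1 + 0  (stop)
So -1108/189 = [-6; 7, 3, 1, 2, 2].

[-6; 7, 3, 1, 2, 2]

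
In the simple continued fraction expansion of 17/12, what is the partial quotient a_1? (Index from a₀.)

17 = 1·12 + 5   →  a_0 = 1
12 = 2·5 + 2   →  a_1 = 2

2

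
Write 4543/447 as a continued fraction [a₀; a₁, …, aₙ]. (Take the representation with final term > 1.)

[10; 6, 8, 9]

4543 = 10·447 + 73
447 = 6·73 + 9
73 = 8·9 + 1
9 = 9·1 + 0  (stop)
So 4543/447 = [10; 6, 8, 9].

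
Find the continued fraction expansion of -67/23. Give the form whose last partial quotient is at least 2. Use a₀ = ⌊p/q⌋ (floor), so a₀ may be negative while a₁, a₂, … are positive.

-67 = -3×23 + 2
23 = 11×2 + 1
2 = 2×1 + 0  (stop)
So -67/23 = [-3; 11, 2].

[-3; 11, 2]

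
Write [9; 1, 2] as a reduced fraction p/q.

29/3

Using pₖ = aₖpₖ₋₁ + pₖ₋₂ and qₖ = aₖqₖ₋₁ + qₖ₋₂:
  k=0: a=9, p=9, q=1
  k=1: a=1, p=10, q=1
  k=2: a=2, p=29, q=3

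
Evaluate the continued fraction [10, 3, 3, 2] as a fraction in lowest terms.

237/23

Using pₖ = aₖpₖ₋₁ + pₖ₋₂ and qₖ = aₖqₖ₋₁ + qₖ₋₂:
  k=0: a=10, p=10, q=1
  k=1: a=3, p=31, q=3
  k=2: a=3, p=103, q=10
  k=3: a=2, p=237, q=23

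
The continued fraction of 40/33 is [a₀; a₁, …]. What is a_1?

40 = 1·33 + 7   →  a_0 = 1
33 = 4·7 + 5   →  a_1 = 4

4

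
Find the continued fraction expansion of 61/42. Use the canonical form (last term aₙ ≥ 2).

61 = 1·42 + 19
42 = 2·19 + 4
19 = 4·4 + 3
4 = 1·3 + 1
3 = 3·1 + 0  (stop)
So 61/42 = [1; 2, 4, 1, 3].

[1; 2, 4, 1, 3]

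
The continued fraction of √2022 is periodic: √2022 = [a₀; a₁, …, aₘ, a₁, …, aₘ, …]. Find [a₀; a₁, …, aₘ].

a₀ = ⌊√2022⌋ = 44.
With m₀=0, d₀=1 and mₖ₊₁ = dₖaₖ − mₖ, dₖ₊₁ = (n − mₖ₊₁²)/dₖ, aₖ₊₁ = ⌊(a₀+mₖ₊₁)/dₖ₊₁⌋:
  k=1: m=44, d=86, a=1
  k=2: m=42, d=3, a=28
  k=3: m=42, d=86, a=1
  k=4: m=44, d=1, a=88
d=1 and a=2a₀=88 at k=4, so the next step gives (m, d) = (44, 86) again — its k=1 value — and the period has length 4.

[44; 1, 28, 1, 88]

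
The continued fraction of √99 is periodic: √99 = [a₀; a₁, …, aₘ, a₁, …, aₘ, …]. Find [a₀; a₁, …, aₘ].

[9; 1, 18]

a₀ = ⌊√99⌋ = 9.
With m₀=0, d₀=1 and mₖ₊₁ = dₖaₖ − mₖ, dₖ₊₁ = (n − mₖ₊₁²)/dₖ, aₖ₊₁ = ⌊(a₀+mₖ₊₁)/dₖ₊₁⌋:
  k=1: m=9, d=18, a=1
  k=2: m=9, d=1, a=18
d=1 and a=2a₀=18 at k=2, so the next step gives (m, d) = (9, 18) again — its k=1 value — and the period has length 2.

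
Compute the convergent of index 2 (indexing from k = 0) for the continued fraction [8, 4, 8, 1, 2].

272/33

Using pₖ = aₖpₖ₋₁ + pₖ₋₂, qₖ = aₖqₖ₋₁ + qₖ₋₂ (with p₋₁=1, p₋₂=0, q₋₁=0, q₋₂=1):
  k=0: a=8, p=8, q=1
  k=1: a=4, p=33, q=4
  k=2: a=8, p=272, q=33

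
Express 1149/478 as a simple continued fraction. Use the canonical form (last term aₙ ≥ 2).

1149 = 2·478 + 193
478 = 2·193 + 92
193 = 2·92 + 9
92 = 10·9 + 2
9 = 4·2 + 1
2 = 2·1 + 0  (stop)
So 1149/478 = [2; 2, 2, 10, 4, 2].

[2; 2, 2, 10, 4, 2]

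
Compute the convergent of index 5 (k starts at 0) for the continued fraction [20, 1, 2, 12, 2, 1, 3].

2357/114

Using pₖ = aₖpₖ₋₁ + pₖ₋₂, qₖ = aₖqₖ₋₁ + qₖ₋₂ (with p₋₁=1, p₋₂=0, q₋₁=0, q₋₂=1):
  k=0: a=20, p=20, q=1
  k=1: a=1, p=21, q=1
  k=2: a=2, p=62, q=3
  k=3: a=12, p=765, q=37
  k=4: a=2, p=1592, q=77
  k=5: a=1, p=2357, q=114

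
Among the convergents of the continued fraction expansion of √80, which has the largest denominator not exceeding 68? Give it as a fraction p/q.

√80 = [8; 1, 16, …] (period length 2).
Convergents:
  p_0/q_0 = 8/1
  p_1/q_1 = 9/1
  p_2/q_2 = 152/17
  p_3/q_3 = 161/18
  p_4/q_4 = 2728/305
q_3 = 18 ≤ 68 < 305 = q_4, so the answer is 161/18.

161/18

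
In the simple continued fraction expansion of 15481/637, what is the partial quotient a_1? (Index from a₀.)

15481 = 24·637 + 193   →  a_0 = 24
637 = 3·193 + 58   →  a_1 = 3

3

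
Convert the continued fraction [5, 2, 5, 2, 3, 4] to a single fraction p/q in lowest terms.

Using pₖ = aₖpₖ₋₁ + pₖ₋₂ and qₖ = aₖqₖ₋₁ + qₖ₋₂:
  k=0: a=5, p=5, q=1
  k=1: a=2, p=11, q=2
  k=2: a=5, p=60, q=11
  k=3: a=2, p=131, q=24
  k=4: a=3, p=453, q=83
  k=5: a=4, p=1943, q=356

1943/356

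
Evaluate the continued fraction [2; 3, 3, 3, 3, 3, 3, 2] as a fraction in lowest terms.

Using pₖ = aₖpₖ₋₁ + pₖ₋₂ and qₖ = aₖqₖ₋₁ + qₖ₋₂:
  k=0: a=2, p=2, q=1
  k=1: a=3, p=7, q=3
  k=2: a=3, p=23, q=10
  k=3: a=3, p=76, q=33
  k=4: a=3, p=251, q=109
  k=5: a=3, p=829, q=360
  k=6: a=3, p=2738, q=1189
  k=7: a=2, p=6305, q=2738

6305/2738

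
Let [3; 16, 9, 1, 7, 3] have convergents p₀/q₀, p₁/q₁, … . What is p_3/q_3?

493/161

Using pₖ = aₖpₖ₋₁ + pₖ₋₂, qₖ = aₖqₖ₋₁ + qₖ₋₂ (with p₋₁=1, p₋₂=0, q₋₁=0, q₋₂=1):
  k=0: a=3, p=3, q=1
  k=1: a=16, p=49, q=16
  k=2: a=9, p=444, q=145
  k=3: a=1, p=493, q=161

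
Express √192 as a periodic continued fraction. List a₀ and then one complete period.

[13; 1, 5, 1, 26]

a₀ = ⌊√192⌋ = 13.
With m₀=0, d₀=1 and mₖ₊₁ = dₖaₖ − mₖ, dₖ₊₁ = (n − mₖ₊₁²)/dₖ, aₖ₊₁ = ⌊(a₀+mₖ₊₁)/dₖ₊₁⌋:
  k=1: m=13, d=23, a=1
  k=2: m=10, d=4, a=5
  k=3: m=10, d=23, a=1
  k=4: m=13, d=1, a=26
d=1 and a=2a₀=26 at k=4, so the next step gives (m, d) = (13, 23) again — its k=1 value — and the period has length 4.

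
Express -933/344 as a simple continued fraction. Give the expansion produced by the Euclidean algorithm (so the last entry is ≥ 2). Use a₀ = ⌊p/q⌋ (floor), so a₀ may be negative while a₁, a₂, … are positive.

-933 = -3*344 + 99
344 = 3*99 + 47
99 = 2*47 + 5
47 = 9*5 + 2
5 = 2*2 + 1
2 = 2*1 + 0  (stop)
So -933/344 = [-3; 3, 2, 9, 2, 2].

[-3; 3, 2, 9, 2, 2]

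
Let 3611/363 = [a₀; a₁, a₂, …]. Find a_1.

1

3611 = 9·363 + 344   →  a_0 = 9
363 = 1·344 + 19   →  a_1 = 1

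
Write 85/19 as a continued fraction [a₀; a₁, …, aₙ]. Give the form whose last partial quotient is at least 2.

[4; 2, 9]

85 = 4·19 + 9
19 = 2·9 + 1
9 = 9·1 + 0  (stop)
So 85/19 = [4; 2, 9].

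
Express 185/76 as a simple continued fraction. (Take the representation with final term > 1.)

[2; 2, 3, 3, 3]

185 = 2*76 + 33
76 = 2*33 + 10
33 = 3*10 + 3
10 = 3*3 + 1
3 = 3*1 + 0  (stop)
So 185/76 = [2; 2, 3, 3, 3].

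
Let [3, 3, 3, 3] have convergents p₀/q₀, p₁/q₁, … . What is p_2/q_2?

33/10

Using pₖ = aₖpₖ₋₁ + pₖ₋₂, qₖ = aₖqₖ₋₁ + qₖ₋₂ (with p₋₁=1, p₋₂=0, q₋₁=0, q₋₂=1):
  k=0: a=3, p=3, q=1
  k=1: a=3, p=10, q=3
  k=2: a=3, p=33, q=10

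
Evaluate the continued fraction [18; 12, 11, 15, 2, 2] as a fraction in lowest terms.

186270/10301

Using pₖ = aₖpₖ₋₁ + pₖ₋₂ and qₖ = aₖqₖ₋₁ + qₖ₋₂:
  k=0: a=18, p=18, q=1
  k=1: a=12, p=217, q=12
  k=2: a=11, p=2405, q=133
  k=3: a=15, p=36292, q=2007
  k=4: a=2, p=74989, q=4147
  k=5: a=2, p=186270, q=10301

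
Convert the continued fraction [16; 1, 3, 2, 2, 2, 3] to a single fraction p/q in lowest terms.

Fold from the inside: start with 3/1.
  2 + 1/3 = 7/3
  2 + 3/7 = 17/7
  2 + 7/17 = 41/17
  3 + 17/41 = 140/41
  1 + 41/140 = 181/140
  16 + 140/181 = 3036/181

3036/181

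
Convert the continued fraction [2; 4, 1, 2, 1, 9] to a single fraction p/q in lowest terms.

Fold from the inside: start with 9/1.
  1 + 1/9 = 10/9
  2 + 9/10 = 29/10
  1 + 10/29 = 39/29
  4 + 29/39 = 185/39
  2 + 39/185 = 409/185

409/185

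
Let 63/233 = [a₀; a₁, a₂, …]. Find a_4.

63 = 0·233 + 63   →  a_0 = 0
233 = 3·63 + 44   →  a_1 = 3
63 = 1·44 + 19   →  a_2 = 1
44 = 2·19 + 6   →  a_3 = 2
19 = 3·6 + 1   →  a_4 = 3

3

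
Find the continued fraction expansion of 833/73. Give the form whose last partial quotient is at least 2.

833 = 11*73 + 30
73 = 2*30 + 13
30 = 2*13 + 4
13 = 3*4 + 1
4 = 4*1 + 0  (stop)
So 833/73 = [11; 2, 2, 3, 4].

[11; 2, 2, 3, 4]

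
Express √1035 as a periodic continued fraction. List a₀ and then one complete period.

a₀ = ⌊√1035⌋ = 32.
With m₀=0, d₀=1 and mₖ₊₁ = dₖaₖ − mₖ, dₖ₊₁ = (n − mₖ₊₁²)/dₖ, aₖ₊₁ = ⌊(a₀+mₖ₊₁)/dₖ₊₁⌋:
  k=1: m=32, d=11, a=5
  k=2: m=23, d=46, a=1
  k=3: m=23, d=11, a=5
  k=4: m=32, d=1, a=64
d=1 and a=2a₀=64 at k=4, so the next step gives (m, d) = (32, 11) again — its k=1 value — and the period has length 4.

[32; 5, 1, 5, 64]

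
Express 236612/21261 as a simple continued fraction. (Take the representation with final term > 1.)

[11; 7, 1, 3, 9, 7, 3, 3]

236612 = 11*21261 + 2741
21261 = 7*2741 + 2074
2741 = 1*2074 + 667
2074 = 3*667 + 73
667 = 9*73 + 10
73 = 7*10 + 3
10 = 3*3 + 1
3 = 3*1 + 0  (stop)
So 236612/21261 = [11; 7, 1, 3, 9, 7, 3, 3].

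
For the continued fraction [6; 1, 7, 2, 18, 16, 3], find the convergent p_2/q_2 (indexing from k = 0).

Using pₖ = aₖpₖ₋₁ + pₖ₋₂, qₖ = aₖqₖ₋₁ + qₖ₋₂ (with p₋₁=1, p₋₂=0, q₋₁=0, q₋₂=1):
  k=0: a=6, p=6, q=1
  k=1: a=1, p=7, q=1
  k=2: a=7, p=55, q=8

55/8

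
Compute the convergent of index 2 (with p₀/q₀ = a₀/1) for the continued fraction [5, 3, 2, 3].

37/7

Using pₖ = aₖpₖ₋₁ + pₖ₋₂, qₖ = aₖqₖ₋₁ + qₖ₋₂ (with p₋₁=1, p₋₂=0, q₋₁=0, q₋₂=1):
  k=0: a=5, p=5, q=1
  k=1: a=3, p=16, q=3
  k=2: a=2, p=37, q=7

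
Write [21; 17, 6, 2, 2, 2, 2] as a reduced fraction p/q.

Using pₖ = aₖpₖ₋₁ + pₖ₋₂ and qₖ = aₖqₖ₋₁ + qₖ₋₂:
  k=0: a=21, p=21, q=1
  k=1: a=17, p=358, q=17
  k=2: a=6, p=2169, q=103
  k=3: a=2, p=4696, q=223
  k=4: a=2, p=11561, q=549
  k=5: a=2, p=27818, q=1321
  k=6: a=2, p=67197, q=3191

67197/3191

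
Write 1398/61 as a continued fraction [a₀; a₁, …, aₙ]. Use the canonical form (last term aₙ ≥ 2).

[22; 1, 11, 5]

1398 = 22*61 + 56
61 = 1*56 + 5
56 = 11*5 + 1
5 = 5*1 + 0  (stop)
So 1398/61 = [22; 1, 11, 5].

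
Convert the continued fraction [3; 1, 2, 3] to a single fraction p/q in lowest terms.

Fold from the inside: start with 3/1.
  2 + 1/3 = 7/3
  1 + 3/7 = 10/7
  3 + 7/10 = 37/10

37/10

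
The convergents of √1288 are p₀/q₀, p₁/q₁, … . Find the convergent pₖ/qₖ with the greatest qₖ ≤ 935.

23220/647

√1288 = [35; 1, 7, 1, 70, …] (period length 4).
Convergents:
  p_0/q_0 = 35/1
  p_1/q_1 = 36/1
  p_2/q_2 = 287/8
  p_3/q_3 = 323/9
  p_4/q_4 = 22897/638
  p_5/q_5 = 23220/647
  p_6/q_6 = 185437/5167
q_5 = 647 ≤ 935 < 5167 = q_6, so the answer is 23220/647.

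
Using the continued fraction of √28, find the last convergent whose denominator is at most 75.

127/24

√28 = [5; 3, 2, 3, 10, …] (period length 4).
Convergents:
  p_0/q_0 = 5/1
  p_1/q_1 = 16/3
  p_2/q_2 = 37/7
  p_3/q_3 = 127/24
  p_4/q_4 = 1307/247
q_3 = 24 ≤ 75 < 247 = q_4, so the answer is 127/24.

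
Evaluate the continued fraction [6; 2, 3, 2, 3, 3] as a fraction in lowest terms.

1165/181

Fold from the inside: start with 3/1.
  3 + 1/3 = 10/3
  2 + 3/10 = 23/10
  3 + 10/23 = 79/23
  2 + 23/79 = 181/79
  6 + 79/181 = 1165/181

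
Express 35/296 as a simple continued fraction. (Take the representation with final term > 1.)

[0; 8, 2, 5, 3]

35 = 0·296 + 35
296 = 8·35 + 16
35 = 2·16 + 3
16 = 5·3 + 1
3 = 3·1 + 0  (stop)
So 35/296 = [0; 8, 2, 5, 3].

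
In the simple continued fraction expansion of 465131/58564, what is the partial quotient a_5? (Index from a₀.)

17

465131 = 7·58564 + 55183   →  a_0 = 7
58564 = 1·55183 + 3381   →  a_1 = 1
55183 = 16·3381 + 1087   →  a_2 = 16
3381 = 3·1087 + 120   →  a_3 = 3
1087 = 9·120 + 7   →  a_4 = 9
120 = 17·7 + 1   →  a_5 = 17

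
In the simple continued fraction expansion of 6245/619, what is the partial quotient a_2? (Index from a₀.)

6245 = 10·619 + 55   →  a_0 = 10
619 = 11·55 + 14   →  a_1 = 11
55 = 3·14 + 13   →  a_2 = 3

3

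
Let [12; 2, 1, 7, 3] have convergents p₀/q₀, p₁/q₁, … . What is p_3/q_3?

Using pₖ = aₖpₖ₋₁ + pₖ₋₂, qₖ = aₖqₖ₋₁ + qₖ₋₂ (with p₋₁=1, p₋₂=0, q₋₁=0, q₋₂=1):
  k=0: a=12, p=12, q=1
  k=1: a=2, p=25, q=2
  k=2: a=1, p=37, q=3
  k=3: a=7, p=284, q=23

284/23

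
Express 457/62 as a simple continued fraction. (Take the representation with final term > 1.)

457 = 7×62 + 23
62 = 2×23 + 16
23 = 1×16 + 7
16 = 2×7 + 2
7 = 3×2 + 1
2 = 2×1 + 0  (stop)
So 457/62 = [7; 2, 1, 2, 3, 2].

[7; 2, 1, 2, 3, 2]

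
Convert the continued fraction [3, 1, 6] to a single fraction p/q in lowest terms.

27/7

Fold from the inside: start with 6/1.
  1 + 1/6 = 7/6
  3 + 6/7 = 27/7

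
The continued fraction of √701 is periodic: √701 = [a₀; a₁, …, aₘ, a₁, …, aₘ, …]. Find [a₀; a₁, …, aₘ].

[26; 2, 10, 10, 2, 52]

a₀ = ⌊√701⌋ = 26.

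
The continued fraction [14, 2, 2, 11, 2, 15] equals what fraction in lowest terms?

Using pₖ = aₖpₖ₋₁ + pₖ₋₂ and qₖ = aₖqₖ₋₁ + qₖ₋₂:
  k=0: a=14, p=14, q=1
  k=1: a=2, p=29, q=2
  k=2: a=2, p=72, q=5
  k=3: a=11, p=821, q=57
  k=4: a=2, p=1714, q=119
  k=5: a=15, p=26531, q=1842

26531/1842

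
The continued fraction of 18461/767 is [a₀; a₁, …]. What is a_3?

8

18461 = 24·767 + 53   →  a_0 = 24
767 = 14·53 + 25   →  a_1 = 14
53 = 2·25 + 3   →  a_2 = 2
25 = 8·3 + 1   →  a_3 = 8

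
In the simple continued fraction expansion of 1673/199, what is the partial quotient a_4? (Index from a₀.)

3

1673 = 8·199 + 81   →  a_0 = 8
199 = 2·81 + 37   →  a_1 = 2
81 = 2·37 + 7   →  a_2 = 2
37 = 5·7 + 2   →  a_3 = 5
7 = 3·2 + 1   →  a_4 = 3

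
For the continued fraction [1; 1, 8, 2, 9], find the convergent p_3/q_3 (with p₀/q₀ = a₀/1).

36/19

Using pₖ = aₖpₖ₋₁ + pₖ₋₂, qₖ = aₖqₖ₋₁ + qₖ₋₂ (with p₋₁=1, p₋₂=0, q₋₁=0, q₋₂=1):
  k=0: a=1, p=1, q=1
  k=1: a=1, p=2, q=1
  k=2: a=8, p=17, q=9
  k=3: a=2, p=36, q=19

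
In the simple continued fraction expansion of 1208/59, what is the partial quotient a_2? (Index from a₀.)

9

1208 = 20·59 + 28   →  a_0 = 20
59 = 2·28 + 3   →  a_1 = 2
28 = 9·3 + 1   →  a_2 = 9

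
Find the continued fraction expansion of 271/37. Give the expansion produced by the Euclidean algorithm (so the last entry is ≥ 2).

271 = 7·37 + 12
37 = 3·12 + 1
12 = 12·1 + 0  (stop)
So 271/37 = [7; 3, 12].

[7; 3, 12]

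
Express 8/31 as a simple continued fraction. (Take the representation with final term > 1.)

[0; 3, 1, 7]

8 = 0·31 + 8
31 = 3·8 + 7
8 = 1·7 + 1
7 = 7·1 + 0  (stop)
So 8/31 = [0; 3, 1, 7].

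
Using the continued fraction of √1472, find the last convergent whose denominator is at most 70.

1151/30

√1472 = [38; 2, 1, 2, 1, 2, 76, …] (period length 6).
Convergents:
  p_0/q_0 = 38/1
  p_1/q_1 = 77/2
  p_2/q_2 = 115/3
  p_3/q_3 = 307/8
  p_4/q_4 = 422/11
  p_5/q_5 = 1151/30
  p_6/q_6 = 87898/2291
q_5 = 30 ≤ 70 < 2291 = q_6, so the answer is 1151/30.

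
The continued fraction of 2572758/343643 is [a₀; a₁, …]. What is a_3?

2572758 = 7·343643 + 167257   →  a_0 = 7
343643 = 2·167257 + 9129   →  a_1 = 2
167257 = 18·9129 + 2935   →  a_2 = 18
9129 = 3·2935 + 324   →  a_3 = 3

3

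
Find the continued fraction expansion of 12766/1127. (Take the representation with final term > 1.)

[11; 3, 18, 2, 4, 2]

12766 = 11×1127 + 369
1127 = 3×369 + 20
369 = 18×20 + 9
20 = 2×9 + 2
9 = 4×2 + 1
2 = 2×1 + 0  (stop)
So 12766/1127 = [11; 3, 18, 2, 4, 2].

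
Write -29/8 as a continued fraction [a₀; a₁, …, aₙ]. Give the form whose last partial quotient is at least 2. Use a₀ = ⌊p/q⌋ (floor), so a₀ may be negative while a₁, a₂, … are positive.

-29 = -4×8 + 3
8 = 2×3 + 2
3 = 1×2 + 1
2 = 2×1 + 0  (stop)
So -29/8 = [-4; 2, 1, 2].

[-4; 2, 1, 2]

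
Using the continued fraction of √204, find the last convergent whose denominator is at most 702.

4999/350

√204 = [14; 3, 1, 1, 6, 1, 1, 3, 28, …] (period length 8).
Convergents:
  p_0/q_0 = 14/1
  p_1/q_1 = 43/3
  p_2/q_2 = 57/4
  p_3/q_3 = 100/7
  p_4/q_4 = 657/46
  p_5/q_5 = 757/53
  p_6/q_6 = 1414/99
  p_7/q_7 = 4999/350
  p_8/q_8 = 141386/9899
q_7 = 350 ≤ 702 < 9899 = q_8, so the answer is 4999/350.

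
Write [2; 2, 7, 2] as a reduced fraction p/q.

Fold from the inside: start with 2/1.
  7 + 1/2 = 15/2
  2 + 2/15 = 32/15
  2 + 15/32 = 79/32

79/32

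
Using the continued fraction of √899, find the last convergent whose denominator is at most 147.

√899 = [29; 1, 58, …] (period length 2).
Convergents:
  p_0/q_0 = 29/1
  p_1/q_1 = 30/1
  p_2/q_2 = 1769/59
  p_3/q_3 = 1799/60
  p_4/q_4 = 106111/3539
q_3 = 60 ≤ 147 < 3539 = q_4, so the answer is 1799/60.

1799/60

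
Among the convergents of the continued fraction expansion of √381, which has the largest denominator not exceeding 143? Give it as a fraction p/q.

1015/52

√381 = [19; 1, 1, 12, 1, 1, 38, …] (period length 6).
Convergents:
  p_0/q_0 = 19/1
  p_1/q_1 = 20/1
  p_2/q_2 = 39/2
  p_3/q_3 = 488/25
  p_4/q_4 = 527/27
  p_5/q_5 = 1015/52
  p_6/q_6 = 39097/2003
q_5 = 52 ≤ 143 < 2003 = q_6, so the answer is 1015/52.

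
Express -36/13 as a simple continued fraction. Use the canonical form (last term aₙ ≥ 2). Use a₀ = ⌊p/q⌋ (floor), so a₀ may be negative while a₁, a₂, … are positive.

-36 = -3×13 + 3
13 = 4×3 + 1
3 = 3×1 + 0  (stop)
So -36/13 = [-3; 4, 3].

[-3; 4, 3]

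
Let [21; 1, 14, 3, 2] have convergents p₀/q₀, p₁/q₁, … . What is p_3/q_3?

Using pₖ = aₖpₖ₋₁ + pₖ₋₂, qₖ = aₖqₖ₋₁ + qₖ₋₂ (with p₋₁=1, p₋₂=0, q₋₁=0, q₋₂=1):
  k=0: a=21, p=21, q=1
  k=1: a=1, p=22, q=1
  k=2: a=14, p=329, q=15
  k=3: a=3, p=1009, q=46

1009/46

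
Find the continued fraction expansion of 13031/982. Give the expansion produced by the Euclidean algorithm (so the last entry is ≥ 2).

[13; 3, 1, 2, 2, 1, 1, 15]

13031 = 13·982 + 265
982 = 3·265 + 187
265 = 1·187 + 78
187 = 2·78 + 31
78 = 2·31 + 16
31 = 1·16 + 15
16 = 1·15 + 1
15 = 15·1 + 0  (stop)
So 13031/982 = [13; 3, 1, 2, 2, 1, 1, 15].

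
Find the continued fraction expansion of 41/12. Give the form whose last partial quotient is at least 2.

41 = 3*12 + 5
12 = 2*5 + 2
5 = 2*2 + 1
2 = 2*1 + 0  (stop)
So 41/12 = [3; 2, 2, 2].

[3; 2, 2, 2]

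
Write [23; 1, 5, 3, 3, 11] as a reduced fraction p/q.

Fold from the inside: start with 11/1.
  3 + 1/11 = 34/11
  3 + 11/34 = 113/34
  5 + 34/113 = 599/113
  1 + 113/599 = 712/599
  23 + 599/712 = 16975/712

16975/712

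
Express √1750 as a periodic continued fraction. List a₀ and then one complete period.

a₀ = ⌊√1750⌋ = 41.
With m₀=0, d₀=1 and mₖ₊₁ = dₖaₖ − mₖ, dₖ₊₁ = (n − mₖ₊₁²)/dₖ, aₖ₊₁ = ⌊(a₀+mₖ₊₁)/dₖ₊₁⌋:
  k=1: m=41, d=69, a=1
  k=2: m=28, d=14, a=4
  k=3: m=28, d=69, a=1
  k=4: m=41, d=1, a=82
d=1 and a=2a₀=82 at k=4, so the next step gives (m, d) = (41, 69) again — its k=1 value — and the period has length 4.

[41; 1, 4, 1, 82]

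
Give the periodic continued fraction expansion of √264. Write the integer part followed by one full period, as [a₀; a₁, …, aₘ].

[16; 4, 32]

a₀ = ⌊√264⌋ = 16.
With m₀=0, d₀=1 and mₖ₊₁ = dₖaₖ − mₖ, dₖ₊₁ = (n − mₖ₊₁²)/dₖ, aₖ₊₁ = ⌊(a₀+mₖ₊₁)/dₖ₊₁⌋:
  k=1: m=16, d=8, a=4
  k=2: m=16, d=1, a=32
d=1 and a=2a₀=32 at k=2, so the next step gives (m, d) = (16, 8) again — its k=1 value — and the period has length 2.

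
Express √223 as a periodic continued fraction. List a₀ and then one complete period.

a₀ = ⌊√223⌋ = 14.
With m₀=0, d₀=1 and mₖ₊₁ = dₖaₖ − mₖ, dₖ₊₁ = (n − mₖ₊₁²)/dₖ, aₖ₊₁ = ⌊(a₀+mₖ₊₁)/dₖ₊₁⌋:
  k=1: m=14, d=27, a=1
  k=2: m=13, d=2, a=13
  k=3: m=13, d=27, a=1
  k=4: m=14, d=1, a=28
d=1 and a=2a₀=28 at k=4, so the next step gives (m, d) = (14, 27) again — its k=1 value — and the period has length 4.

[14; 1, 13, 1, 28]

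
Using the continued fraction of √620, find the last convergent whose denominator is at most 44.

√620 = [24; 1, 8, 1, 48, …] (period length 4).
Convergents:
  p_0/q_0 = 24/1
  p_1/q_1 = 25/1
  p_2/q_2 = 224/9
  p_3/q_3 = 249/10
  p_4/q_4 = 12176/489
q_3 = 10 ≤ 44 < 489 = q_4, so the answer is 249/10.

249/10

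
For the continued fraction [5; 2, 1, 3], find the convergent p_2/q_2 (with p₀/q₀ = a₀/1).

16/3

Using pₖ = aₖpₖ₋₁ + pₖ₋₂, qₖ = aₖqₖ₋₁ + qₖ₋₂ (with p₋₁=1, p₋₂=0, q₋₁=0, q₋₂=1):
  k=0: a=5, p=5, q=1
  k=1: a=2, p=11, q=2
  k=2: a=1, p=16, q=3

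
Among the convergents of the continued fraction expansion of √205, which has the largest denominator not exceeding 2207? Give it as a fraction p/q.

12614/881

√205 = [14; 3, 6, 1, 4, 1, 6, 3, 28, …] (period length 8).
Convergents:
  p_0/q_0 = 14/1
  p_1/q_1 = 43/3
  p_2/q_2 = 272/19
  p_3/q_3 = 315/22
  p_4/q_4 = 1532/107
  p_5/q_5 = 1847/129
  p_6/q_6 = 12614/881
  p_7/q_7 = 39689/2772
q_6 = 881 ≤ 2207 < 2772 = q_7, so the answer is 12614/881.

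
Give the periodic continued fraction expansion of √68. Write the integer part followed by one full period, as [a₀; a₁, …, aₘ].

a₀ = ⌊√68⌋ = 8.
With m₀=0, d₀=1 and mₖ₊₁ = dₖaₖ − mₖ, dₖ₊₁ = (n − mₖ₊₁²)/dₖ, aₖ₊₁ = ⌊(a₀+mₖ₊₁)/dₖ₊₁⌋:
  k=1: m=8, d=4, a=4
  k=2: m=8, d=1, a=16
d=1 and a=2a₀=16 at k=2, so the next step gives (m, d) = (8, 4) again — its k=1 value — and the period has length 2.

[8; 4, 16]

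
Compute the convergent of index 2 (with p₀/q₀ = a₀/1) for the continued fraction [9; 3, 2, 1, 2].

Using pₖ = aₖpₖ₋₁ + pₖ₋₂, qₖ = aₖqₖ₋₁ + qₖ₋₂ (with p₋₁=1, p₋₂=0, q₋₁=0, q₋₂=1):
  k=0: a=9, p=9, q=1
  k=1: a=3, p=28, q=3
  k=2: a=2, p=65, q=7

65/7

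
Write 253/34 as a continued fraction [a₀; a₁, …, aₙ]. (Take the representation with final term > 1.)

[7; 2, 3, 1, 3]

253 = 7·34 + 15
34 = 2·15 + 4
15 = 3·4 + 3
4 = 1·3 + 1
3 = 3·1 + 0  (stop)
So 253/34 = [7; 2, 3, 1, 3].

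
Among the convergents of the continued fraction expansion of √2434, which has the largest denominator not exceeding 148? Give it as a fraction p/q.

√2434 = [49; 2, 1, 48, 1, 2, 98, …] (period length 6).
Convergents:
  p_0/q_0 = 49/1
  p_1/q_1 = 99/2
  p_2/q_2 = 148/3
  p_3/q_3 = 7203/146
  p_4/q_4 = 7351/149
q_3 = 146 ≤ 148 < 149 = q_4, so the answer is 7203/146.

7203/146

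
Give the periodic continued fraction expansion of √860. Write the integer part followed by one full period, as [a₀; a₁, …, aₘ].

[29; 3, 14, 3, 58]

a₀ = ⌊√860⌋ = 29.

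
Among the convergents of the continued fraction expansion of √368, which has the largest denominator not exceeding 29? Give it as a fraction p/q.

√368 = [19; 5, 2, 5, 38, …] (period length 4).
Convergents:
  p_0/q_0 = 19/1
  p_1/q_1 = 96/5
  p_2/q_2 = 211/11
  p_3/q_3 = 1151/60
q_2 = 11 ≤ 29 < 60 = q_3, so the answer is 211/11.

211/11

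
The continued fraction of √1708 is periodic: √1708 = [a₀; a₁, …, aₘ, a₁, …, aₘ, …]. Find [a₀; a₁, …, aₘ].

a₀ = ⌊√1708⌋ = 41.
With m₀=0, d₀=1 and mₖ₊₁ = dₖaₖ − mₖ, dₖ₊₁ = (n − mₖ₊₁²)/dₖ, aₖ₊₁ = ⌊(a₀+mₖ₊₁)/dₖ₊₁⌋:
  k=1: m=41, d=27, a=3
  k=2: m=40, d=4, a=20
  k=3: m=40, d=27, a=3
  k=4: m=41, d=1, a=82
d=1 and a=2a₀=82 at k=4, so the next step gives (m, d) = (41, 27) again — its k=1 value — and the period has length 4.

[41; 3, 20, 3, 82]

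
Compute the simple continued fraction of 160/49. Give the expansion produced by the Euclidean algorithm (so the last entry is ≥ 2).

160 = 3*49 + 13
49 = 3*13 + 10
13 = 1*10 + 3
10 = 3*3 + 1
3 = 3*1 + 0  (stop)
So 160/49 = [3; 3, 1, 3, 3].

[3; 3, 1, 3, 3]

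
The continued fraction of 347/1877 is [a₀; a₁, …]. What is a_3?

2

347 = 0·1877 + 347   →  a_0 = 0
1877 = 5·347 + 142   →  a_1 = 5
347 = 2·142 + 63   →  a_2 = 2
142 = 2·63 + 16   →  a_3 = 2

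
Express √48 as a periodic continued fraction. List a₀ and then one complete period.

[6; 1, 12]

a₀ = ⌊√48⌋ = 6.
With m₀=0, d₀=1 and mₖ₊₁ = dₖaₖ − mₖ, dₖ₊₁ = (n − mₖ₊₁²)/dₖ, aₖ₊₁ = ⌊(a₀+mₖ₊₁)/dₖ₊₁⌋:
  k=1: m=6, d=12, a=1
  k=2: m=6, d=1, a=12
d=1 and a=2a₀=12 at k=2, so the next step gives (m, d) = (6, 12) again — its k=1 value — and the period has length 2.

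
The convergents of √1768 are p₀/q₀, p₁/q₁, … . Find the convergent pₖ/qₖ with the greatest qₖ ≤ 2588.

74214/1765

√1768 = [42; 21, 84, …] (period length 2).
Convergents:
  p_0/q_0 = 42/1
  p_1/q_1 = 883/21
  p_2/q_2 = 74214/1765
  p_3/q_3 = 1559377/37086
q_2 = 1765 ≤ 2588 < 37086 = q_3, so the answer is 74214/1765.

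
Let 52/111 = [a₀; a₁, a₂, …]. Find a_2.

7

52 = 0·111 + 52   →  a_0 = 0
111 = 2·52 + 7   →  a_1 = 2
52 = 7·7 + 3   →  a_2 = 7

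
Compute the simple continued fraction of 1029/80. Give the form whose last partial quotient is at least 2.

[12; 1, 6, 3, 1, 2]

1029 = 12·80 + 69
80 = 1·69 + 11
69 = 6·11 + 3
11 = 3·3 + 2
3 = 1·2 + 1
2 = 2·1 + 0  (stop)
So 1029/80 = [12; 1, 6, 3, 1, 2].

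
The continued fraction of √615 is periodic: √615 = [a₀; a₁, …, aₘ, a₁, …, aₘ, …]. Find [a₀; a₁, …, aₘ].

a₀ = ⌊√615⌋ = 24.

[24; 1, 3, 1, 48]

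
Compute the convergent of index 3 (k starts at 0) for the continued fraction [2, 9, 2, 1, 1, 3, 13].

59/28

Using pₖ = aₖpₖ₋₁ + pₖ₋₂, qₖ = aₖqₖ₋₁ + qₖ₋₂ (with p₋₁=1, p₋₂=0, q₋₁=0, q₋₂=1):
  k=0: a=2, p=2, q=1
  k=1: a=9, p=19, q=9
  k=2: a=2, p=40, q=19
  k=3: a=1, p=59, q=28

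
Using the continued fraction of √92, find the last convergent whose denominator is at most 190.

1151/120

√92 = [9; 1, 1, 2, 4, 2, 1, 1, 18, …] (period length 8).
Convergents:
  p_0/q_0 = 9/1
  p_1/q_1 = 10/1
  p_2/q_2 = 19/2
  p_3/q_3 = 48/5
  p_4/q_4 = 211/22
  p_5/q_5 = 470/49
  p_6/q_6 = 681/71
  p_7/q_7 = 1151/120
  p_8/q_8 = 21399/2231
q_7 = 120 ≤ 190 < 2231 = q_8, so the answer is 1151/120.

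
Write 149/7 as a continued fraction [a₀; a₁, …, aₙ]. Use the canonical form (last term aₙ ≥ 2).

149 = 21×7 + 2
7 = 3×2 + 1
2 = 2×1 + 0  (stop)
So 149/7 = [21; 3, 2].

[21; 3, 2]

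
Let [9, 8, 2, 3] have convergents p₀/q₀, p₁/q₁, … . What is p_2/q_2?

Using pₖ = aₖpₖ₋₁ + pₖ₋₂, qₖ = aₖqₖ₋₁ + qₖ₋₂ (with p₋₁=1, p₋₂=0, q₋₁=0, q₋₂=1):
  k=0: a=9, p=9, q=1
  k=1: a=8, p=73, q=8
  k=2: a=2, p=155, q=17

155/17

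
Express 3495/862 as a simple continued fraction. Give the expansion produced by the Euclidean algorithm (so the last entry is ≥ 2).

[4; 18, 2, 1, 15]

3495 = 4×862 + 47
862 = 18×47 + 16
47 = 2×16 + 15
16 = 1×15 + 1
15 = 15×1 + 0  (stop)
So 3495/862 = [4; 18, 2, 1, 15].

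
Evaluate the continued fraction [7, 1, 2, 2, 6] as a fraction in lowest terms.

Fold from the inside: start with 6/1.
  2 + 1/6 = 13/6
  2 + 6/13 = 32/13
  1 + 13/32 = 45/32
  7 + 32/45 = 347/45

347/45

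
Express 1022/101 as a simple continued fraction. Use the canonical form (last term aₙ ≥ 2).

[10; 8, 2, 2, 2]

1022 = 10×101 + 12
101 = 8×12 + 5
12 = 2×5 + 2
5 = 2×2 + 1
2 = 2×1 + 0  (stop)
So 1022/101 = [10; 8, 2, 2, 2].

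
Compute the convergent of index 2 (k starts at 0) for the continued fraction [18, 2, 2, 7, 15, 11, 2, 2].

Using pₖ = aₖpₖ₋₁ + pₖ₋₂, qₖ = aₖqₖ₋₁ + qₖ₋₂ (with p₋₁=1, p₋₂=0, q₋₁=0, q₋₂=1):
  k=0: a=18, p=18, q=1
  k=1: a=2, p=37, q=2
  k=2: a=2, p=92, q=5

92/5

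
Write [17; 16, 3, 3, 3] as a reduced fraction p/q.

Fold from the inside: start with 3/1.
  3 + 1/3 = 10/3
  3 + 3/10 = 33/10
  16 + 10/33 = 538/33
  17 + 33/538 = 9179/538

9179/538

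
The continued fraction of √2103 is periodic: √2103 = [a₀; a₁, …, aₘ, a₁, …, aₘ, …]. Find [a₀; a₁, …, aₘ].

a₀ = ⌊√2103⌋ = 45.

[45; 1, 6, 15, 6, 1, 90]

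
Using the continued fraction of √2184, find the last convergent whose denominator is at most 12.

√2184 = [46; 1, 2, 1, 2, 1, 92, …] (period length 6).
Convergents:
  p_0/q_0 = 46/1
  p_1/q_1 = 47/1
  p_2/q_2 = 140/3
  p_3/q_3 = 187/4
  p_4/q_4 = 514/11
  p_5/q_5 = 701/15
q_4 = 11 ≤ 12 < 15 = q_5, so the answer is 514/11.

514/11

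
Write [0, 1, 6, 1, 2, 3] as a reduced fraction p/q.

Using pₖ = aₖpₖ₋₁ + pₖ₋₂ and qₖ = aₖqₖ₋₁ + qₖ₋₂:
  k=0: a=0, p=0, q=1
  k=1: a=1, p=1, q=1
  k=2: a=6, p=6, q=7
  k=3: a=1, p=7, q=8
  k=4: a=2, p=20, q=23
  k=5: a=3, p=67, q=77

67/77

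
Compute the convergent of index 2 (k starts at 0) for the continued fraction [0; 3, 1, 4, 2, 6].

Using pₖ = aₖpₖ₋₁ + pₖ₋₂, qₖ = aₖqₖ₋₁ + qₖ₋₂ (with p₋₁=1, p₋₂=0, q₋₁=0, q₋₂=1):
  k=0: a=0, p=0, q=1
  k=1: a=3, p=1, q=3
  k=2: a=1, p=1, q=4

1/4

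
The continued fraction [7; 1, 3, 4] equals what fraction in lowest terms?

Using pₖ = aₖpₖ₋₁ + pₖ₋₂ and qₖ = aₖqₖ₋₁ + qₖ₋₂:
  k=0: a=7, p=7, q=1
  k=1: a=1, p=8, q=1
  k=2: a=3, p=31, q=4
  k=3: a=4, p=132, q=17

132/17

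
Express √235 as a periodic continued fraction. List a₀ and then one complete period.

a₀ = ⌊√235⌋ = 15.
With m₀=0, d₀=1 and mₖ₊₁ = dₖaₖ − mₖ, dₖ₊₁ = (n − mₖ₊₁²)/dₖ, aₖ₊₁ = ⌊(a₀+mₖ₊₁)/dₖ₊₁⌋:
  k=1: m=15, d=10, a=3
  k=2: m=15, d=1, a=30
d=1 and a=2a₀=30 at k=2, so the next step gives (m, d) = (15, 10) again — its k=1 value — and the period has length 2.

[15; 3, 30]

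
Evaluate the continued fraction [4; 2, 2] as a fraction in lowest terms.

22/5

Using pₖ = aₖpₖ₋₁ + pₖ₋₂ and qₖ = aₖqₖ₋₁ + qₖ₋₂:
  k=0: a=4, p=4, q=1
  k=1: a=2, p=9, q=2
  k=2: a=2, p=22, q=5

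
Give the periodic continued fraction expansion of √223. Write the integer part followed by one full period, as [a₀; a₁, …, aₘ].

a₀ = ⌊√223⌋ = 14.
With m₀=0, d₀=1 and mₖ₊₁ = dₖaₖ − mₖ, dₖ₊₁ = (n − mₖ₊₁²)/dₖ, aₖ₊₁ = ⌊(a₀+mₖ₊₁)/dₖ₊₁⌋:
  k=1: m=14, d=27, a=1
  k=2: m=13, d=2, a=13
  k=3: m=13, d=27, a=1
  k=4: m=14, d=1, a=28
d=1 and a=2a₀=28 at k=4, so the next step gives (m, d) = (14, 27) again — its k=1 value — and the period has length 4.

[14; 1, 13, 1, 28]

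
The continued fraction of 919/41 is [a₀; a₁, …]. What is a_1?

919 = 22·41 + 17   →  a_0 = 22
41 = 2·17 + 7   →  a_1 = 2

2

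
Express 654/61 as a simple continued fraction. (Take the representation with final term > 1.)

[10; 1, 2, 1, 1, 2, 3]

654 = 10×61 + 44
61 = 1×44 + 17
44 = 2×17 + 10
17 = 1×10 + 7
10 = 1×7 + 3
7 = 2×3 + 1
3 = 3×1 + 0  (stop)
So 654/61 = [10; 1, 2, 1, 1, 2, 3].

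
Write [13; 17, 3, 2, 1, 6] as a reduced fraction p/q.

Fold from the inside: start with 6/1.
  1 + 1/6 = 7/6
  2 + 6/7 = 20/7
  3 + 7/20 = 67/20
  17 + 20/67 = 1159/67
  13 + 67/1159 = 15134/1159

15134/1159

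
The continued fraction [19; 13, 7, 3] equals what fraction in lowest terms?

5513/289

Fold from the inside: start with 3/1.
  7 + 1/3 = 22/3
  13 + 3/22 = 289/22
  19 + 22/289 = 5513/289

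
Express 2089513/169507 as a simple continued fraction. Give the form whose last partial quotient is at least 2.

[12; 3, 17, 4, 1, 2, 16, 14]

2089513 = 12·169507 + 55429
169507 = 3·55429 + 3220
55429 = 17·3220 + 689
3220 = 4·689 + 464
689 = 1·464 + 225
464 = 2·225 + 14
225 = 16·14 + 1
14 = 14·1 + 0  (stop)
So 2089513/169507 = [12; 3, 17, 4, 1, 2, 16, 14].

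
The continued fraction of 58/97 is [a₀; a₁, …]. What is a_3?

2

58 = 0·97 + 58   →  a_0 = 0
97 = 1·58 + 39   →  a_1 = 1
58 = 1·39 + 19   →  a_2 = 1
39 = 2·19 + 1   →  a_3 = 2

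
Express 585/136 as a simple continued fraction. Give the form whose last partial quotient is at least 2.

[4; 3, 3, 6, 2]

585 = 4·136 + 41
136 = 3·41 + 13
41 = 3·13 + 2
13 = 6·2 + 1
2 = 2·1 + 0  (stop)
So 585/136 = [4; 3, 3, 6, 2].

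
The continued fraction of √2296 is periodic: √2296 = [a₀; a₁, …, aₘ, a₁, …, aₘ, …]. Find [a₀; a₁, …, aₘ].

a₀ = ⌊√2296⌋ = 47.
With m₀=0, d₀=1 and mₖ₊₁ = dₖaₖ − mₖ, dₖ₊₁ = (n − mₖ₊₁²)/dₖ, aₖ₊₁ = ⌊(a₀+mₖ₊₁)/dₖ₊₁⌋:
  k=1: m=47, d=87, a=1
  k=2: m=40, d=8, a=10
  k=3: m=40, d=87, a=1
  k=4: m=47, d=1, a=94
d=1 and a=2a₀=94 at k=4, so the next step gives (m, d) = (47, 87) again — its k=1 value — and the period has length 4.

[47; 1, 10, 1, 94]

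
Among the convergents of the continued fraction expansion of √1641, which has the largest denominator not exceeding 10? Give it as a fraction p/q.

√1641 = [40; 1, 1, 26, 1, 1, 80, …] (period length 6).
Convergents:
  p_0/q_0 = 40/1
  p_1/q_1 = 41/1
  p_2/q_2 = 81/2
  p_3/q_3 = 2147/53
q_2 = 2 ≤ 10 < 53 = q_3, so the answer is 81/2.

81/2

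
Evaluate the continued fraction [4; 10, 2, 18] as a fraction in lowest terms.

1589/388

Fold from the inside: start with 18/1.
  2 + 1/18 = 37/18
  10 + 18/37 = 388/37
  4 + 37/388 = 1589/388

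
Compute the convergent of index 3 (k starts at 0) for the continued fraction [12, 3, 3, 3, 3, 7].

406/33

Using pₖ = aₖpₖ₋₁ + pₖ₋₂, qₖ = aₖqₖ₋₁ + qₖ₋₂ (with p₋₁=1, p₋₂=0, q₋₁=0, q₋₂=1):
  k=0: a=12, p=12, q=1
  k=1: a=3, p=37, q=3
  k=2: a=3, p=123, q=10
  k=3: a=3, p=406, q=33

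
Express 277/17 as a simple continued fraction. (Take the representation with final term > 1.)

[16; 3, 2, 2]

277 = 16·17 + 5
17 = 3·5 + 2
5 = 2·2 + 1
2 = 2·1 + 0  (stop)
So 277/17 = [16; 3, 2, 2].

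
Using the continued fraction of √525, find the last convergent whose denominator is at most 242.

√525 = [22; 1, 10, 2, 10, 1, 44, …] (period length 6).
Convergents:
  p_0/q_0 = 22/1
  p_1/q_1 = 23/1
  p_2/q_2 = 252/11
  p_3/q_3 = 527/23
  p_4/q_4 = 5522/241
  p_5/q_5 = 6049/264
q_4 = 241 ≤ 242 < 264 = q_5, so the answer is 5522/241.

5522/241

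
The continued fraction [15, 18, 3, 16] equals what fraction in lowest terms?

13519/898

Using pₖ = aₖpₖ₋₁ + pₖ₋₂ and qₖ = aₖqₖ₋₁ + qₖ₋₂:
  k=0: a=15, p=15, q=1
  k=1: a=18, p=271, q=18
  k=2: a=3, p=828, q=55
  k=3: a=16, p=13519, q=898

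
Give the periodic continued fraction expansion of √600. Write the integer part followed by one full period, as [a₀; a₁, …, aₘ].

a₀ = ⌊√600⌋ = 24.
With m₀=0, d₀=1 and mₖ₊₁ = dₖaₖ − mₖ, dₖ₊₁ = (n − mₖ₊₁²)/dₖ, aₖ₊₁ = ⌊(a₀+mₖ₊₁)/dₖ₊₁⌋:
  k=1: m=24, d=24, a=2
  k=2: m=24, d=1, a=48
d=1 and a=2a₀=48 at k=2, so the next step gives (m, d) = (24, 24) again — its k=1 value — and the period has length 2.

[24; 2, 48]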